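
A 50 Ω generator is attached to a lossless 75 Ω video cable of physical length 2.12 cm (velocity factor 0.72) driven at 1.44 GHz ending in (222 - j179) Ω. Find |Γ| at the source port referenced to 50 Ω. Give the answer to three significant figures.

λ = v/f = 0.72·c / 1.44 GHz = 0.15 m
βl = 2π·l/λ = 2π × 0.141 = 50.9°
tan(βl) = 1.23
Z_in = Z_0·(Z_L + jZ_0·tanβl)/(Z_0 + jZ_L·tanβl) = 19.4 − j40 Ω
Γ_s = (Z_in − Z_s)/(Z_in + Z_s) = (-30.6 − j40)/(69.4 − j40), |Γ_s| = 0.629

|Γ| ≈ 0.629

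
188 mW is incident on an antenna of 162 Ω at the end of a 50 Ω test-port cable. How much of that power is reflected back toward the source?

P_reflected ≈ 52.5 mW

Γ = (162 − 50)/(162 + 50) = 0.528
|Γ|² = 0.279
P_refl = |Γ|²·P_inc = 52.5 mW, P_del = (1 − |Γ|²)·P_inc = 136 mW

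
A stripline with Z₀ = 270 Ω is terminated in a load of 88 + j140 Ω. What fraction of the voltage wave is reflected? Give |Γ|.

|Γ| ≈ 0.597

Γ = (Z_L − Z_0)/(Z_L + Z_0) = (-182 + j140)/(358 + j140)
|Γ| = 230/384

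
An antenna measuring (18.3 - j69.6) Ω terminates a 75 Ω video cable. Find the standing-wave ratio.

VSWR ≈ 7.74

Γ = (Z_L − Z_0)/(Z_L + Z_0) = (-56.7 − j69.6)/(93.3 − j69.6)
|Γ| = 89.8/116 = 0.771
VSWR = (1 + |Γ|)/(1 − |Γ|) = 1.77/0.229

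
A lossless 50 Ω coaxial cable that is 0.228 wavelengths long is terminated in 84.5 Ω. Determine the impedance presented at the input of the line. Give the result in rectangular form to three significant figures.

Z_in ≈ 30 − j4.49 Ω

βl = 2π × 0.228 = 82.1°
tan(βl) = tan(82.1°) = 7.19
Z_in = Z_0·(Z_L + jZ_0·tanβl)/(Z_0 + jZ_L·tanβl)
     = 50·(84.5 + j359)/(50 + j607)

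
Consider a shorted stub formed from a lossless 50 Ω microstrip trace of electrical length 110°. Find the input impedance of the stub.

Z_in ≈ −j137 Ω

tan(βl) = -2.75
For a shorted stub, Z_in = jZ_0·tan(βl)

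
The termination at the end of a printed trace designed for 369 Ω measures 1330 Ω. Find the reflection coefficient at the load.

Γ = 0.566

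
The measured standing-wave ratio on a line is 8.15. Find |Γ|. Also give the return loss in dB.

|Γ| = (S − 1)/(S + 1) = (8.15 − 1)/(8.15 + 1) = 7.15/9.15
RL = −20·log₁₀|Γ| = −20·log₁₀(0.781)

|Γ| ≈ 0.781; return loss ≈ 2.14 dB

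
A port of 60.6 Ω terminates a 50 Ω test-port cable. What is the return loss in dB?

RL ≈ 20.4 dB

Γ = (60.6 − 50)/(60.6 + 50) = 0.0958
RL = −20·log₁₀|Γ| = −20·log₁₀(0.0958)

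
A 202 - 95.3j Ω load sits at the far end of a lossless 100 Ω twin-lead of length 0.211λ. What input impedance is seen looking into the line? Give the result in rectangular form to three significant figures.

Z_in ≈ 38.8 − j1.88 Ω

βl = 2π × 0.211 = 76°
tan(βl) = tan(76°) = 4
Z_in = Z_0·(Z_L + jZ_0·tanβl)/(Z_0 + jZ_L·tanβl)
     = 100·(202 + j305)/(481 + j808)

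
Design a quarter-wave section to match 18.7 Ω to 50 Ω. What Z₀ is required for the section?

Z_qwt = √(Z_0·R_L) = √(50 × 18.7) = √935

Z_qwt ≈ 30.6 Ω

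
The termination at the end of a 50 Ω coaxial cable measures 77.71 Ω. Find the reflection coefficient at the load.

Γ = (Z_L − Z_0)/(Z_L + Z_0) = (77.71 − 50)/(77.71 + 50) = 27.71/127.7

Γ = 0.217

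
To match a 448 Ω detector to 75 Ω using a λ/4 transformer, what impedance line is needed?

Z_qwt ≈ 183 Ω

Z_qwt = √(Z_0·R_L) = √(75 × 448) = √33600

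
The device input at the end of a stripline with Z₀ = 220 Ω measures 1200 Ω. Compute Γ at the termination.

Γ = (Z_L − Z_0)/(Z_L + Z_0) = (1200 − 220)/(1200 + 220) = 980/1420

Γ = 0.69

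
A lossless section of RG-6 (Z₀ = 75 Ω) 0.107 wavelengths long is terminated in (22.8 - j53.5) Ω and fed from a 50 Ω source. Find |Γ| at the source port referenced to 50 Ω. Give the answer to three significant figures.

|Γ| ≈ 0.544

βl = 2π × 0.107 = 38.5°
tan(βl) = 0.796
Z_in = Z_0·(Z_L + jZ_0·tanβl)/(Z_0 + jZ_L·tanβl) = 14.8 + j1.67 Ω
Γ_s = (Z_in − Z_s)/(Z_in + Z_s) = (-35.2 + j1.67)/(64.8 + j1.67), |Γ_s| = 0.544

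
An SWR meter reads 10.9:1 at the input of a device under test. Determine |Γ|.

|Γ| = (S − 1)/(S + 1) = (10.9 − 1)/(10.9 + 1) = 9.9/11.9

|Γ| ≈ 0.832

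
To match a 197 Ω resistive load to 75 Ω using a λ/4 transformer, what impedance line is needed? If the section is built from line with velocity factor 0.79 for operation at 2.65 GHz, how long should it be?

Z_qwt = √(Z_0·R_L) = √(75 × 197) = √14780
λ = 0.79·c/f = 0.0894 m, so l = λ/4 = 0.0224 m

Z_qwt ≈ 122 Ω; length ≈ 2.24 cm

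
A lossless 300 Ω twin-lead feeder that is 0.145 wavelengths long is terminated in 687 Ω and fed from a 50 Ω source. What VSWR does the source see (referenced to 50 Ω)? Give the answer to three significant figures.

βl = 2π × 0.145 = 52.2°
tan(βl) = 1.29
Z_in = Z_0·(Z_L + jZ_0·tanβl)/(Z_0 + jZ_L·tanβl) = 188 − j169 Ω
Γ_s = (Z_in − Z_s)/(Z_in + Z_s) = (138 − j169)/(238 − j169), |Γ_s| = 0.747
VSWR = (1 + |Γ_s|)/(1 − |Γ_s|)

VSWR ≈ 6.92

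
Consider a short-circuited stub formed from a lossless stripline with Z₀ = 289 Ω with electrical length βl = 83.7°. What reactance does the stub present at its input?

tan(βl) = 9.06
For a short-circuited stub, Z_in = jZ_0·tan(βl)

X_in ≈ 2620 Ω (inductive)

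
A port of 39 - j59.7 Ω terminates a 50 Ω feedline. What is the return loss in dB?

Γ = (-11 − j59.7)/(89 − j59.7), |Γ| = 0.566
RL = −20·log₁₀|Γ| = −20·log₁₀(0.566)

RL ≈ 4.94 dB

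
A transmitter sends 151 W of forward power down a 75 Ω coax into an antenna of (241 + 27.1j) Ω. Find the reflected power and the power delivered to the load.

|Γ| = |(166 + j27.1)/(316 + j27.1)| = 0.53
|Γ|² = 0.281
P_refl = |Γ|²·P_inc = 42.5 W, P_del = (1 − |Γ|²)·P_inc = 109 W

P_reflected ≈ 42.5 W; P_delivered ≈ 109 W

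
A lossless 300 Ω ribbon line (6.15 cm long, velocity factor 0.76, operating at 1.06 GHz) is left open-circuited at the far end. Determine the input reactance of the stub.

λ = v/f = 0.76·c / 1.06 GHz = 0.215 m
βl = 2π·l/λ = 2π × 0.286 = 103°
tan(βl) = -4.36
For an open-circuited stub, Z_in = −jZ_0·cot(βl) = −jZ_0/tan(βl)

X_in ≈ 68.9 Ω (inductive)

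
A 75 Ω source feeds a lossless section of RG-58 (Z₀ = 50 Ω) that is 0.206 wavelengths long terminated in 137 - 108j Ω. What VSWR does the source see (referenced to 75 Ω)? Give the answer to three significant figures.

VSWR ≈ 6.85

βl = 2π × 0.206 = 74.2°
tan(βl) = 3.52
Z_in = Z_0·(Z_L + jZ_0·tanβl)/(Z_0 + jZ_L·tanβl) = 11 − j4.39 Ω
Γ_s = (Z_in − Z_s)/(Z_in + Z_s) = (-64 − j4.39)/(86 − j4.39), |Γ_s| = 0.745
VSWR = (1 + |Γ_s|)/(1 − |Γ_s|)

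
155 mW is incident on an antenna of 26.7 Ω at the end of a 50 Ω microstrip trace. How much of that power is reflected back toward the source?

P_reflected ≈ 14.3 mW

Γ = (26.7 − 50)/(26.7 + 50) = -0.304
|Γ|² = 0.0923
P_refl = |Γ|²·P_inc = 14.3 mW, P_del = (1 − |Γ|²)·P_inc = 141 mW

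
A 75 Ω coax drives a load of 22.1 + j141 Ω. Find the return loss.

RL ≈ 1.11 dB

Γ = (-52.9 + j141)/(97.1 + j141), |Γ| = 0.88
RL = −20·log₁₀|Γ| = −20·log₁₀(0.88)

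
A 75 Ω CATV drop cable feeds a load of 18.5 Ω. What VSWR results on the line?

VSWR ≈ 4.05

Γ = (18.5 − 75)/(18.5 + 75) = -0.604
VSWR = (1 + 0.604)/(1 − 0.604)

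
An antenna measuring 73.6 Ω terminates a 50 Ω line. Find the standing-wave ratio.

VSWR ≈ 1.47

Γ = (73.6 − 50)/(73.6 + 50) = 0.191
VSWR = (1 + 0.191)/(1 − 0.191)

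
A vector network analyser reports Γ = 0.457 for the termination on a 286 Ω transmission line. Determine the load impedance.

Z_L ≈ 767 Ω

Z_L = Z_0·(1 + Γ)/(1 − Γ) = 286·(1.46)/(0.543)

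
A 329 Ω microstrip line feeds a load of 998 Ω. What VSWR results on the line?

VSWR ≈ 3.03

Γ = (998 − 329)/(998 + 329) = 0.504
VSWR = (1 + 0.504)/(1 − 0.504)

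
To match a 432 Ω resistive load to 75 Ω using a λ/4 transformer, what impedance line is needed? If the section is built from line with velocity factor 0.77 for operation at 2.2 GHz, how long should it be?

Z_qwt ≈ 180 Ω; length ≈ 2.62 cm

Z_qwt = √(Z_0·R_L) = √(75 × 432) = √32400
λ = 0.77·c/f = 0.105 m, so l = λ/4 = 0.0262 m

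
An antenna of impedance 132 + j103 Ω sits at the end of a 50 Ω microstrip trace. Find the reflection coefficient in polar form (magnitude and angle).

Γ = (Z_L − Z_0)/(Z_L + Z_0) = (82 + j103)/(182 + j103)
|Γ| = 132/209 = 0.63

Γ ≈ 0.63 ∠ 22°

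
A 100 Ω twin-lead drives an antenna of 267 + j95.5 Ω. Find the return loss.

Γ = (167 + j95.5)/(367 + j95.5), |Γ| = 0.507
RL = −20·log₁₀|Γ| = −20·log₁₀(0.507)

RL ≈ 5.89 dB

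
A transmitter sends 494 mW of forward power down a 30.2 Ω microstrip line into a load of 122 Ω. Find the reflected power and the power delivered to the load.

P_reflected ≈ 180 mW; P_delivered ≈ 314 mW

Γ = (122 − 30.2)/(122 + 30.2) = 0.603
|Γ|² = 0.364
P_refl = |Γ|²·P_inc = 180 mW, P_del = (1 − |Γ|²)·P_inc = 314 mW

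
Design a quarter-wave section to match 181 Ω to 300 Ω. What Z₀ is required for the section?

Z_qwt ≈ 233 Ω

Z_qwt = √(Z_0·R_L) = √(300 × 181) = √54300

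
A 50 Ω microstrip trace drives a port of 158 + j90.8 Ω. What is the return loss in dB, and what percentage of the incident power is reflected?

RL ≈ 4.13 dB; 38.7% of incident power reflected

Γ = (108 + j90.8)/(208 + j90.8), |Γ| = 0.622
RL = −20·log₁₀(0.622) = 4.13 dB
P_refl/P_inc = |Γ|² = 0.387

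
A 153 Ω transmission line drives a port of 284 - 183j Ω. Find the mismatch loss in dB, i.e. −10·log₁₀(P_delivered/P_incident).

Γ = (131 − j183)/(437 − j183), |Γ| = 0.475
|Γ|² = 0.226, so P_del/P_inc = 1 − |Γ|² = 0.774
ML = −10·log₁₀(1 − |Γ|²)

mismatch loss ≈ 1.11 dB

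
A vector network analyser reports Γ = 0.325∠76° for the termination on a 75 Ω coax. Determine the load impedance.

Z_L ≈ 70.7 + j49.9 Ω

Z_L = Z_0·(1 + Γ)/(1 − Γ) = 75·(1.08 + j0.315)/(0.921 − j0.315)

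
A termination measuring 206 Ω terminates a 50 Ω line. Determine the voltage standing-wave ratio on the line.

VSWR ≈ 4.12

Γ = (206 − 50)/(206 + 50) = 0.609
VSWR = (1 + 0.609)/(1 − 0.609)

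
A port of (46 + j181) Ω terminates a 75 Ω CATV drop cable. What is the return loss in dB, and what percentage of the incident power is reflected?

Γ = (-29 + j181)/(121 + j181), |Γ| = 0.842
RL = −20·log₁₀(0.842) = 1.49 dB
P_refl/P_inc = |Γ|² = 0.709

RL ≈ 1.49 dB; 70.9% of incident power reflected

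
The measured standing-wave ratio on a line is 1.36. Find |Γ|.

|Γ| ≈ 0.153

|Γ| = (S − 1)/(S + 1) = (1.36 − 1)/(1.36 + 1) = 0.36/2.36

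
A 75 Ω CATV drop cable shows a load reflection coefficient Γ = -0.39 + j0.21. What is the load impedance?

Z_L = Z_0·(1 + Γ)/(1 − Γ) = 75·(0.61 + j0.21)/(1.39 − j0.21)

Z_L ≈ 30.5 + j15.9 Ω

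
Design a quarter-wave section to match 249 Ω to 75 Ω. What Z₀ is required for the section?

Z_qwt = √(Z_0·R_L) = √(75 × 249) = √18680

Z_qwt ≈ 137 Ω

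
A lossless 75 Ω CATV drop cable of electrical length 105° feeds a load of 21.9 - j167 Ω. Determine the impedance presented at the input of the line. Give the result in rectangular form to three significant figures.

Z_in ≈ 5.99 + j60.2 Ω

tan(βl) = tan(105°) = -3.73
Z_in = Z_0·(Z_L + jZ_0·tanβl)/(Z_0 + jZ_L·tanβl)
     = 75·(21.9 − j447)/(-548 − j81.7)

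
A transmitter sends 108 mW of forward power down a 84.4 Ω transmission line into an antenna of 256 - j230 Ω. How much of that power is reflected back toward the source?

|Γ| = |(171.6 − j230)/(340.4 − j230)| = 0.699
|Γ|² = 0.488
P_refl = |Γ|²·P_inc = 52.7 mW, P_del = (1 − |Γ|²)·P_inc = 55.3 mW

P_reflected ≈ 52.7 mW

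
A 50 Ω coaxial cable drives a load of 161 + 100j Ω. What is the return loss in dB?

RL ≈ 3.88 dB

Γ = (111 + j100)/(211 + j100), |Γ| = 0.64
RL = −20·log₁₀|Γ| = −20·log₁₀(0.64)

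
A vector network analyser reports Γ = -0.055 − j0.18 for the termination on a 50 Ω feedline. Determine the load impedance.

Z_L ≈ 42.1 − j15.7 Ω

Z_L = Z_0·(1 + Γ)/(1 − Γ) = 50·(0.945 − j0.18)/(1.05 + j0.18)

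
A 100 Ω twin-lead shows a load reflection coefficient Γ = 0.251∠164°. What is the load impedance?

Z_L ≈ 60.6 + j8.95 Ω

Z_L = Z_0·(1 + Γ)/(1 − Γ) = 100·(0.759 + j0.0692)/(1.24 − j0.0692)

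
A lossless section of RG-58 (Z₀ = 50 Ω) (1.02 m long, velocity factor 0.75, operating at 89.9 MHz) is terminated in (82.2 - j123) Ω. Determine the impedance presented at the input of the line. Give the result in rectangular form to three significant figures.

Z_in ≈ 76.2 + j120 Ω

λ = v/f = 0.75·c / 89.9 MHz = 2.5 m
βl = 2π·l/λ = 2π × 0.408 = 147°
tan(βl) = tan(147°) = -0.656
Z_in = Z_0·(Z_L + jZ_0·tanβl)/(Z_0 + jZ_L·tanβl)
     = 50·(82.2 − j156)/(-30.7 − j54)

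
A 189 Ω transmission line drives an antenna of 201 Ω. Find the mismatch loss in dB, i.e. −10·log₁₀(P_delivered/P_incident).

Γ = (201 − 189)/(201 + 189) = 0.0308
|Γ|² = 0.000947, so P_del/P_inc = 1 − |Γ|² = 0.999
ML = −10·log₁₀(1 − |Γ|²)

mismatch loss ≈ 0.00411 dB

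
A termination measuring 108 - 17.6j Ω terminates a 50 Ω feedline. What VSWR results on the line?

VSWR ≈ 2.23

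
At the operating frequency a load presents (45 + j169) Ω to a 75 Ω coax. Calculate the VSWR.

VSWR ≈ 10.6

Γ = (Z_L − Z_0)/(Z_L + Z_0) = (-30 + j169)/(120 + j169)
|Γ| = 172/207 = 0.828
VSWR = (1 + |Γ|)/(1 − |Γ|) = 1.83/0.172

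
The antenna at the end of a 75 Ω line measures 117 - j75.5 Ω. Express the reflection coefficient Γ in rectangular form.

Γ = (Z_L − Z_0)/(Z_L + Z_0) = (42 − j75.5)/(192 − j75.5)

Γ ≈ 0.323 − j0.266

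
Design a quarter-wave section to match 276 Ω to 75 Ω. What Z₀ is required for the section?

Z_qwt ≈ 144 Ω

Z_qwt = √(Z_0·R_L) = √(75 × 276) = √20700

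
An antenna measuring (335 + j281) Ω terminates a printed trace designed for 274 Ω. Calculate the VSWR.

Γ = (Z_L − Z_0)/(Z_L + Z_0) = (61 + j281)/(609 + j281)
|Γ| = 288/671 = 0.429
VSWR = (1 + |Γ|)/(1 − |Γ|) = 1.43/0.571

VSWR ≈ 2.5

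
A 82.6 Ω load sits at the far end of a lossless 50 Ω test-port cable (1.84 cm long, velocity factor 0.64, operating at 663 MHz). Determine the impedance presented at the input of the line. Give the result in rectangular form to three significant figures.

λ = v/f = 0.64·c / 663 MHz = 0.29 m
βl = 2π·l/λ = 2π × 0.0635 = 22.9°
tan(βl) = tan(22.9°) = 0.422
Z_in = Z_0·(Z_L + jZ_0·tanβl)/(Z_0 + jZ_L·tanβl)
     = 50·(82.6 + j21.1)/(50 + j34.8)

Z_in ≈ 65.5 − j24.5 Ω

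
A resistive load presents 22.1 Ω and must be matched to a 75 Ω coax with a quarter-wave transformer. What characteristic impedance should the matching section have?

Z_qwt = √(Z_0·R_L) = √(75 × 22.1) = √1658

Z_qwt ≈ 40.7 Ω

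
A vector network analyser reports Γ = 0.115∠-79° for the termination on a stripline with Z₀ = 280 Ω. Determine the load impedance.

Z_L = Z_0·(1 + Γ)/(1 − Γ) = 280·(1.02 − j0.113)/(0.978 + j0.113)

Z_L ≈ 285 − j65.2 Ω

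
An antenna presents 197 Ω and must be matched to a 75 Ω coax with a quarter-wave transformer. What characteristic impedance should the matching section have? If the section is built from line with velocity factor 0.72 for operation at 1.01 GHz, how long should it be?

Z_qwt ≈ 122 Ω; length ≈ 5.35 cm

Z_qwt = √(Z_0·R_L) = √(75 × 197) = √14780
λ = 0.72·c/f = 0.214 m, so l = λ/4 = 0.0535 m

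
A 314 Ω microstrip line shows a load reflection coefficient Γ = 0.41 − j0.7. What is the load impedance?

Z_L = Z_0·(1 + Γ)/(1 − Γ) = 314·(1.41 − j0.7)/(0.59 + j0.7)

Z_L ≈ 128 − j525 Ω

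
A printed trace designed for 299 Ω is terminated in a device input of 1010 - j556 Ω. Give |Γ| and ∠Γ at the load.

Γ ≈ 0.635 ∠ -15°

Γ = (Z_L − Z_0)/(Z_L + Z_0) = (711 − j556)/(1309 − j556)
|Γ| = 903/1420 = 0.635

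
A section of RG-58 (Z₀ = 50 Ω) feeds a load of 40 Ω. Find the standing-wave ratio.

Γ = (40 − 50)/(40 + 50) = -0.111
VSWR = (1 + 0.111)/(1 − 0.111)

VSWR ≈ 1.25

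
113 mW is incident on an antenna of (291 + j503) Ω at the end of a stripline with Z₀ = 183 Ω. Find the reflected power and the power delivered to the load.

P_reflected ≈ 62.6 mW; P_delivered ≈ 50.4 mW

|Γ| = |(108 + j503)/(474 + j503)| = 0.744
|Γ|² = 0.554
P_refl = |Γ|²·P_inc = 62.6 mW, P_del = (1 − |Γ|²)·P_inc = 50.4 mW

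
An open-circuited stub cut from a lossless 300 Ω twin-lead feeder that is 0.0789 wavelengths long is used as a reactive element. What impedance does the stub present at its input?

Z_in ≈ −j555 Ω

βl = 2π × 0.0789 = 28.4°
tan(βl) = 0.541
For an open-circuited stub, Z_in = −jZ_0·cot(βl) = −jZ_0/tan(βl)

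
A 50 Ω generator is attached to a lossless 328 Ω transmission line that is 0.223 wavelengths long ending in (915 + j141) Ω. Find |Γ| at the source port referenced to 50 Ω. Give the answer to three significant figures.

|Γ| ≈ 0.531

βl = 2π × 0.223 = 80.3°
tan(βl) = 5.84
Z_in = Z_0·(Z_L + jZ_0·tanβl)/(Z_0 + jZ_L·tanβl) = 120 − j67.3 Ω
Γ_s = (Z_in − Z_s)/(Z_in + Z_s) = (70 − j67.3)/(170 − j67.3), |Γ_s| = 0.531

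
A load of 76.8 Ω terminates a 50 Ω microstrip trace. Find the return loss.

RL ≈ 13.5 dB

Γ = (76.8 − 50)/(76.8 + 50) = 0.211
RL = −20·log₁₀|Γ| = −20·log₁₀(0.211)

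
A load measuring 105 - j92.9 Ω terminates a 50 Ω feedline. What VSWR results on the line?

VSWR ≈ 3.97

Γ = (Z_L − Z_0)/(Z_L + Z_0) = (55 − j92.9)/(155 − j92.9)
|Γ| = 108/181 = 0.597
VSWR = (1 + |Γ|)/(1 − |Γ|) = 1.6/0.403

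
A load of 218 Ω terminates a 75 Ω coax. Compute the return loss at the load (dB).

Γ = (218 − 75)/(218 + 75) = 0.488
RL = −20·log₁₀|Γ| = −20·log₁₀(0.488)

RL ≈ 6.23 dB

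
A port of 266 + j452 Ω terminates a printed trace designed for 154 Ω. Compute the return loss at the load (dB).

RL ≈ 2.44 dB

Γ = (112 + j452)/(420 + j452), |Γ| = 0.755
RL = −20·log₁₀|Γ| = −20·log₁₀(0.755)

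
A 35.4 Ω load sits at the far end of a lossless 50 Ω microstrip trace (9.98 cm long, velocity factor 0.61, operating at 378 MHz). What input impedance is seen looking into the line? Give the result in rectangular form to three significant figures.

λ = v/f = 0.61·c / 378 MHz = 0.484 m
βl = 2π·l/λ = 2π × 0.206 = 74.2°
tan(βl) = tan(74.2°) = 3.54
Z_in = Z_0·(Z_L + jZ_0·tanβl)/(Z_0 + jZ_L·tanβl)
     = 50·(35.4 + j177)/(50 + j125)

Z_in ≈ 65.8 + j12.1 Ω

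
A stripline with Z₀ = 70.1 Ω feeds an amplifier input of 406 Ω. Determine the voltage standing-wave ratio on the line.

For a purely resistive load, VSWR = R_L/Z_0 or Z_0/R_L (whichever > 1) = 406/70.1

VSWR ≈ 5.79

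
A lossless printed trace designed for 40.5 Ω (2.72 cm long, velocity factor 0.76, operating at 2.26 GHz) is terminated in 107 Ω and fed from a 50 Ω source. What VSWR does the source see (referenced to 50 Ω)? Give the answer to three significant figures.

λ = v/f = 0.76·c / 2.26 GHz = 0.101 m
βl = 2π·l/λ = 2π × 0.27 = 97.1°
tan(βl) = -8.07
Z_in = Z_0·(Z_L + jZ_0·tanβl)/(Z_0 + jZ_L·tanβl) = 15.5 + j4.29 Ω
Γ_s = (Z_in − Z_s)/(Z_in + Z_s) = (-34.5 + j4.29)/(65.5 + j4.29), |Γ_s| = 0.529
VSWR = (1 + |Γ_s|)/(1 − |Γ_s|)

VSWR ≈ 3.25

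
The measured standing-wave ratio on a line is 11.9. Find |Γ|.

|Γ| ≈ 0.845

|Γ| = (S − 1)/(S + 1) = (11.9 − 1)/(11.9 + 1) = 10.9/12.9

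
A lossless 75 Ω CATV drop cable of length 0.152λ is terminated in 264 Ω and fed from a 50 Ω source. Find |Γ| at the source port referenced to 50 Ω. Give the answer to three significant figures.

|Γ| ≈ 0.543

βl = 2π × 0.152 = 54.7°
tan(βl) = 1.41
Z_in = Z_0·(Z_L + jZ_0·tanβl)/(Z_0 + jZ_L·tanβl) = 30.7 − j46.9 Ω
Γ_s = (Z_in − Z_s)/(Z_in + Z_s) = (-19.3 − j46.9)/(80.7 − j46.9), |Γ_s| = 0.543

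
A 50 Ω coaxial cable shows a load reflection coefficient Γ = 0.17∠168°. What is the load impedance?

Z_L ≈ 35.7 + j2.6 Ω

Z_L = Z_0·(1 + Γ)/(1 − Γ) = 50·(0.834 + j0.0353)/(1.17 − j0.0353)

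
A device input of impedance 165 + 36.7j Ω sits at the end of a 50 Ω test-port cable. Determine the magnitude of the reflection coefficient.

|Γ| ≈ 0.553

Γ = (Z_L − Z_0)/(Z_L + Z_0) = (115 + j36.7)/(215 + j36.7)
|Γ| = 121/218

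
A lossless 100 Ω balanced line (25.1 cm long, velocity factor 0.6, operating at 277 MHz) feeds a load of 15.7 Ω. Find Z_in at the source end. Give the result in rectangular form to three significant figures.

Z_in ≈ 27 − j83.1 Ω

λ = v/f = 0.6·c / 277 MHz = 0.65 m
βl = 2π·l/λ = 2π × 0.386 = 139°
tan(βl) = tan(139°) = -0.868
Z_in = Z_0·(Z_L + jZ_0·tanβl)/(Z_0 + jZ_L·tanβl)
     = 100·(15.7 − j86.8)/(100 − j13.6)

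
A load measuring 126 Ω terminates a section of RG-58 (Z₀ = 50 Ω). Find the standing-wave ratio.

VSWR ≈ 2.52

Γ = (126 − 50)/(126 + 50) = 0.432
VSWR = (1 + 0.432)/(1 − 0.432)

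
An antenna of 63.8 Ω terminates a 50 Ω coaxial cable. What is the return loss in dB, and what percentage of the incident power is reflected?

RL ≈ 18.3 dB; 1.47% of incident power reflected

Γ = (63.8 − 50)/(63.8 + 50) = 0.121
RL = −20·log₁₀(0.121) = 18.3 dB
P_refl/P_inc = |Γ|² = 0.0147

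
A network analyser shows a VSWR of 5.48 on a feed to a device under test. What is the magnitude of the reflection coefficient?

|Γ| ≈ 0.691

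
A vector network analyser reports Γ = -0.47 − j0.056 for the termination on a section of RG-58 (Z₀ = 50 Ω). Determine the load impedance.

Z_L ≈ 17.9 − j2.59 Ω

Z_L = Z_0·(1 + Γ)/(1 − Γ) = 50·(0.53 − j0.056)/(1.47 + j0.056)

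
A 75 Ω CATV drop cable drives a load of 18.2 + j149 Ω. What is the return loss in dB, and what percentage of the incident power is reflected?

Γ = (-56.8 + j149)/(93.2 + j149), |Γ| = 0.907
RL = −20·log₁₀(0.907) = 0.845 dB
P_refl/P_inc = |Γ|² = 0.823

RL ≈ 0.845 dB; 82.3% of incident power reflected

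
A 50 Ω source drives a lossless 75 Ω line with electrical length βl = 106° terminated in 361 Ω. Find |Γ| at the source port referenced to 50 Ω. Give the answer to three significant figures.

|Γ| ≈ 0.558

tan(βl) = -3.49
Z_in = Z_0·(Z_L + jZ_0·tanβl)/(Z_0 + jZ_L·tanβl) = 16.8 + j20.5 Ω
Γ_s = (Z_in − Z_s)/(Z_in + Z_s) = (-33.2 + j20.5)/(66.8 + j20.5), |Γ_s| = 0.558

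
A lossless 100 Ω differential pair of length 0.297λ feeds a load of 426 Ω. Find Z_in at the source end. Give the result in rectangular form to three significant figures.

Z_in ≈ 25.5 + j28.6 Ω

βl = 2π × 0.297 = 107°
tan(βl) = tan(107°) = -3.29
Z_in = Z_0·(Z_L + jZ_0·tanβl)/(Z_0 + jZ_L·tanβl)
     = 100·(426 − j329)/(100 − j1400)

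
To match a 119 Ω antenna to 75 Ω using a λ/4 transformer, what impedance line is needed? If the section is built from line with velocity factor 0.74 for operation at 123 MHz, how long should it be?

Z_qwt ≈ 94.5 Ω; length ≈ 45.1 cm

Z_qwt = √(Z_0·R_L) = √(75 × 119) = √8925
λ = 0.74·c/f = 1.8 m, so l = λ/4 = 0.451 m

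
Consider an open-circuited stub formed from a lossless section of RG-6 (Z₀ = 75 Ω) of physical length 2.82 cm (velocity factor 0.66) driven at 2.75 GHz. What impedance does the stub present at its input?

Z_in ≈ +j92.6 Ω

λ = v/f = 0.66·c / 2.75 GHz = 0.072 m
βl = 2π·l/λ = 2π × 0.392 = 141°
tan(βl) = -0.81
For an open-circuited stub, Z_in = −jZ_0·cot(βl) = −jZ_0/tan(βl)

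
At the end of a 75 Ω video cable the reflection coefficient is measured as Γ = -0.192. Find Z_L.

Z_L ≈ 50.8 Ω

Z_L = Z_0·(1 + Γ)/(1 − Γ) = 75·(0.808)/(1.19)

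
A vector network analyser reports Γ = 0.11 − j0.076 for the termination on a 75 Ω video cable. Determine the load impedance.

Z_L = Z_0·(1 + Γ)/(1 − Γ) = 75·(1.11 − j0.076)/(0.89 + j0.076)

Z_L ≈ 92.3 − j14.3 Ω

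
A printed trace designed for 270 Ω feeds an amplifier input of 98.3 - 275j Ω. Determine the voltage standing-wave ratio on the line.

VSWR ≈ 5.79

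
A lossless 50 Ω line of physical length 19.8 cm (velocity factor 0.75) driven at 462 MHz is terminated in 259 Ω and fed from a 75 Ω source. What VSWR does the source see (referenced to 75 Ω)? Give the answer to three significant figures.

λ = v/f = 0.75·c / 462 MHz = 0.487 m
βl = 2π·l/λ = 2π × 0.407 = 146°
tan(βl) = -0.665
Z_in = Z_0·(Z_L + jZ_0·tanβl)/(Z_0 + jZ_L·tanβl) = 29 + j66.7 Ω
Γ_s = (Z_in − Z_s)/(Z_in + Z_s) = (-46 + j66.7)/(104 + j66.7), |Γ_s| = 0.656
VSWR = (1 + |Γ_s|)/(1 − |Γ_s|)

VSWR ≈ 4.81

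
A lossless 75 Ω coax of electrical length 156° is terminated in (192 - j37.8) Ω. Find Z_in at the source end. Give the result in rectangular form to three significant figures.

tan(βl) = tan(156°) = -0.445
Z_in = Z_0·(Z_L + jZ_0·tanβl)/(Z_0 + jZ_L·tanβl)
     = 75·(192 − j71.2)/(58.2 − j85.5)

Z_in ≈ 121 + j86.1 Ω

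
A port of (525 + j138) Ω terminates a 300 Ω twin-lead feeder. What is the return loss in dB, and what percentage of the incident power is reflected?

RL ≈ 10 dB; 9.96% of incident power reflected

Γ = (225 + j138)/(825 + j138), |Γ| = 0.316
RL = −20·log₁₀(0.316) = 10 dB
P_refl/P_inc = |Γ|² = 0.0996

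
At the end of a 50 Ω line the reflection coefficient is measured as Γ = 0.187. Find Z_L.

Z_L = Z_0·(1 + Γ)/(1 − Γ) = 50·(1.19)/(0.813)

Z_L ≈ 73 Ω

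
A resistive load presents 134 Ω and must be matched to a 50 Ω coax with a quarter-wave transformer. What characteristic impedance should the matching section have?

Z_qwt = √(Z_0·R_L) = √(50 × 134) = √6700

Z_qwt ≈ 81.9 Ω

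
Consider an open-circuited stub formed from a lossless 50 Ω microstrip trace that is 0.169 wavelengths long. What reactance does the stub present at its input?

X_in ≈ -27.9 Ω (capacitive)

βl = 2π × 0.169 = 60.8°
tan(βl) = 1.79
For an open-circuited stub, Z_in = −jZ_0·cot(βl) = −jZ_0/tan(βl)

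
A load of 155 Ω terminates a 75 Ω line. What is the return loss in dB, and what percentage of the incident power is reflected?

Γ = (155 − 75)/(155 + 75) = 0.348
RL = −20·log₁₀(0.348) = 9.17 dB
P_refl/P_inc = |Γ|² = 0.121

RL ≈ 9.17 dB; 12.1% of incident power reflected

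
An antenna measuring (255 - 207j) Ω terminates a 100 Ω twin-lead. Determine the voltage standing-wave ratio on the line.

VSWR ≈ 4.39

Γ = (Z_L − Z_0)/(Z_L + Z_0) = (155 − j207)/(355 − j207)
|Γ| = 259/411 = 0.629
VSWR = (1 + |Γ|)/(1 − |Γ|) = 1.63/0.371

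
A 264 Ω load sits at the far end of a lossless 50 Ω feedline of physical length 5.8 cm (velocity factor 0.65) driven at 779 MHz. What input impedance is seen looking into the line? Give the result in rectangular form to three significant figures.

Z_in ≈ 9.59 − j5.56 Ω

λ = v/f = 0.65·c / 779 MHz = 0.25 m
βl = 2π·l/λ = 2π × 0.232 = 83.4°
tan(βl) = tan(83.4°) = 8.66
Z_in = Z_0·(Z_L + jZ_0·tanβl)/(Z_0 + jZ_L·tanβl)
     = 50·(264 + j433)/(50 + j2290)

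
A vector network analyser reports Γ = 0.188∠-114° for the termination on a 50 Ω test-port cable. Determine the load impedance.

Z_L = Z_0·(1 + Γ)/(1 − Γ) = 50·(0.924 − j0.172)/(1.08 + j0.172)

Z_L ≈ 40.6 − j14.5 Ω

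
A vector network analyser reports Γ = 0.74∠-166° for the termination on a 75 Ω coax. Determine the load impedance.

Z_L ≈ 11.4 − j9 Ω

Z_L = Z_0·(1 + Γ)/(1 − Γ) = 75·(0.282 − j0.179)/(1.72 + j0.179)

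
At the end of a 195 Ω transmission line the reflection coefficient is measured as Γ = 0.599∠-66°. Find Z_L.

Z_L = Z_0·(1 + Γ)/(1 − Γ) = 195·(1.24 − j0.547)/(0.756 + j0.547)

Z_L ≈ 143 − j245 Ω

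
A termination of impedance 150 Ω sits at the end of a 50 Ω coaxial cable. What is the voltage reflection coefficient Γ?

Γ = 0.5

Γ = (Z_L − Z_0)/(Z_L + Z_0) = (150 − 50)/(150 + 50) = 100/200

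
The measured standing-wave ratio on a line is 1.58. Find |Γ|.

|Γ| ≈ 0.225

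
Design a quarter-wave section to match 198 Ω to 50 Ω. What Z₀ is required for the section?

Z_qwt ≈ 99.5 Ω

Z_qwt = √(Z_0·R_L) = √(50 × 198) = √9900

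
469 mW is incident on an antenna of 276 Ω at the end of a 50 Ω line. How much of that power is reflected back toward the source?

P_reflected ≈ 225 mW

Γ = (276 − 50)/(276 + 50) = 0.693
|Γ|² = 0.481
P_refl = |Γ|²·P_inc = 225 mW, P_del = (1 − |Γ|²)·P_inc = 244 mW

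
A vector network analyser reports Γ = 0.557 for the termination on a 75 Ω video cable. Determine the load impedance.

Z_L ≈ 264 Ω

Z_L = Z_0·(1 + Γ)/(1 − Γ) = 75·(1.56)/(0.443)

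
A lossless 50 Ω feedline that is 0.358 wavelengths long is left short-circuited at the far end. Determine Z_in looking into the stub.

Z_in ≈ −j62 Ω

βl = 2π × 0.358 = 129°
tan(βl) = -1.24
For a short-circuited stub, Z_in = jZ_0·tan(βl)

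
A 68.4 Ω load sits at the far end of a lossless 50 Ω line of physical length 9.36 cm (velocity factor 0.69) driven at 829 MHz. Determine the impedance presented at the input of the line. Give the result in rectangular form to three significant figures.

Z_in ≈ 47.6 + j15.2 Ω

λ = v/f = 0.69·c / 829 MHz = 0.25 m
βl = 2π·l/λ = 2π × 0.375 = 135°
tan(βl) = tan(135°) = -1
Z_in = Z_0·(Z_L + jZ_0·tanβl)/(Z_0 + jZ_L·tanβl)
     = 50·(68.4 − j50.1)/(50 − j68.5)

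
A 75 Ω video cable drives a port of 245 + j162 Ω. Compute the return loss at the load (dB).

Γ = (170 + j162)/(320 + j162), |Γ| = 0.655
RL = −20·log₁₀|Γ| = −20·log₁₀(0.655)

RL ≈ 3.68 dB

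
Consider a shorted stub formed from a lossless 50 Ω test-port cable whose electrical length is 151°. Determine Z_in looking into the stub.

Z_in ≈ −j27.7 Ω

tan(βl) = -0.554
For a shorted stub, Z_in = jZ_0·tan(βl)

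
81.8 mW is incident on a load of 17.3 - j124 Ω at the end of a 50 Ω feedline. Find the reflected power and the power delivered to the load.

|Γ| = |(-32.7 − j124)/(67.3 − j124)| = 0.909
|Γ|² = 0.826
P_refl = |Γ|²·P_inc = 67.6 mW, P_del = (1 − |Γ|²)·P_inc = 14.2 mW

P_reflected ≈ 67.6 mW; P_delivered ≈ 14.2 mW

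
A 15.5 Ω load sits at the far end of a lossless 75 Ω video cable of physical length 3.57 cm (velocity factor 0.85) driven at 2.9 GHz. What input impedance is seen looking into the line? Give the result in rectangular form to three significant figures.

λ = v/f = 0.85·c / 2.9 GHz = 0.0879 m
βl = 2π·l/λ = 2π × 0.406 = 146°
tan(βl) = tan(146°) = -0.67
Z_in = Z_0·(Z_L + jZ_0·tanβl)/(Z_0 + jZ_L·tanβl)
     = 75·(15.5 − j50.3)/(75 − j10.4)

Z_in ≈ 22 − j47.2 Ω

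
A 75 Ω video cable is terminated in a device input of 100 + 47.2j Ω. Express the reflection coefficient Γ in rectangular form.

Γ ≈ 0.201 + j0.216

Γ = (Z_L − Z_0)/(Z_L + Z_0) = (25 + j47.2)/(175 + j47.2)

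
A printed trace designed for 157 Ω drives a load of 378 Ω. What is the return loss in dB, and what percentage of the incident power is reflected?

Γ = (378 − 157)/(378 + 157) = 0.413
RL = −20·log₁₀(0.413) = 7.68 dB
P_refl/P_inc = |Γ|² = 0.171

RL ≈ 7.68 dB; 17.1% of incident power reflected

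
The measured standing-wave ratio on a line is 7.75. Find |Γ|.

|Γ| = (S − 1)/(S + 1) = (7.75 − 1)/(7.75 + 1) = 6.75/8.75

|Γ| ≈ 0.771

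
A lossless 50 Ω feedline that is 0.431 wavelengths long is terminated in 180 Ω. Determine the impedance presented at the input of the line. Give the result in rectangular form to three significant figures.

βl = 2π × 0.431 = 155°
tan(βl) = tan(155°) = -0.463
Z_in = Z_0·(Z_L + jZ_0·tanβl)/(Z_0 + jZ_L·tanβl)
     = 50·(180 − j23.1)/(50 − j83.3)

Z_in ≈ 57.9 + j73.3 Ω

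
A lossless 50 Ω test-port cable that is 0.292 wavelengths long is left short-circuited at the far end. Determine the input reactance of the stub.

X_in ≈ -185 Ω (capacitive)

βl = 2π × 0.292 = 105°
tan(βl) = -3.7
For a short-circuited stub, Z_in = jZ_0·tan(βl)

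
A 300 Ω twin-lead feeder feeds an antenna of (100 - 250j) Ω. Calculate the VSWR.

Γ = (Z_L − Z_0)/(Z_L + Z_0) = (-200 − j250)/(400 − j250)
|Γ| = 320/472 = 0.679
VSWR = (1 + |Γ|)/(1 − |Γ|) = 1.68/0.321

VSWR ≈ 5.23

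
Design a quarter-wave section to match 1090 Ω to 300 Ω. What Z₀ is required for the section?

Z_qwt ≈ 572 Ω

Z_qwt = √(Z_0·R_L) = √(300 × 1090) = √327000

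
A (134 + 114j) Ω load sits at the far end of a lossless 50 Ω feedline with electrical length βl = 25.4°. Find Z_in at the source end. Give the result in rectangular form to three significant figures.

Z_in ≈ 101 − j112 Ω

tan(βl) = tan(25.4°) = 0.475
Z_in = Z_0·(Z_L + jZ_0·tanβl)/(Z_0 + jZ_L·tanβl)
     = 50·(134 + j138)/(-4.13 + j63.6)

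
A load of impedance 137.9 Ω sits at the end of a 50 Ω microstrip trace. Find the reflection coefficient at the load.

Γ = 0.468

Γ = (Z_L − Z_0)/(Z_L + Z_0) = (137.9 − 50)/(137.9 + 50) = 87.9/187.9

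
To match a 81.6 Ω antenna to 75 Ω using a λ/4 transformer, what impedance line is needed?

Z_qwt = √(Z_0·R_L) = √(75 × 81.6) = √6120

Z_qwt ≈ 78.2 Ω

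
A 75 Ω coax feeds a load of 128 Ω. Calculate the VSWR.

VSWR ≈ 1.71

Γ = (128 − 75)/(128 + 75) = 0.261
VSWR = (1 + 0.261)/(1 − 0.261)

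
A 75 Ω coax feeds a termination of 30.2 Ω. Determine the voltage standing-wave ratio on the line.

VSWR ≈ 2.48

Γ = (30.2 − 75)/(30.2 + 75) = -0.426
VSWR = (1 + 0.426)/(1 − 0.426)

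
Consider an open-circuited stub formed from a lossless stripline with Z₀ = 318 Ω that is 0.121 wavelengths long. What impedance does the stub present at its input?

Z_in ≈ −j334 Ω

βl = 2π × 0.121 = 43.6°
tan(βl) = 0.951
For an open-circuited stub, Z_in = −jZ_0·cot(βl) = −jZ_0/tan(βl)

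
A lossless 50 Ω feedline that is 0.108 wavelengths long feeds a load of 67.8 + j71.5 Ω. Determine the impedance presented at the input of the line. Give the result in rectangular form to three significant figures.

βl = 2π × 0.108 = 38.9°
tan(βl) = tan(38.9°) = 0.806
Z_in = Z_0·(Z_L + jZ_0·tanβl)/(Z_0 + jZ_L·tanβl)
     = 50·(67.8 + j112)/(-7.65 + j54.7)

Z_in ≈ 91.8 − j74.9 Ω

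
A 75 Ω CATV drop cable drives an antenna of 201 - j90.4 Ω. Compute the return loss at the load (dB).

RL ≈ 5.45 dB

Γ = (126 − j90.4)/(276 − j90.4), |Γ| = 0.534
RL = −20·log₁₀|Γ| = −20·log₁₀(0.534)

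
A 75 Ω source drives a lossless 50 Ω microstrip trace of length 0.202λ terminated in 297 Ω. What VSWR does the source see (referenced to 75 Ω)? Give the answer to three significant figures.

VSWR ≈ 8.48

βl = 2π × 0.202 = 72.7°
tan(βl) = 3.21
Z_in = Z_0·(Z_L + jZ_0·tanβl)/(Z_0 + jZ_L·tanβl) = 9.21 − j15.1 Ω
Γ_s = (Z_in − Z_s)/(Z_in + Z_s) = (-65.8 − j15.1)/(84.2 − j15.1), |Γ_s| = 0.789
VSWR = (1 + |Γ_s|)/(1 − |Γ_s|)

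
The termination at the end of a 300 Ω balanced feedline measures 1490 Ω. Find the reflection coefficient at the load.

Γ = 0.665

Γ = (Z_L − Z_0)/(Z_L + Z_0) = (1490 − 300)/(1490 + 300) = 1190/1790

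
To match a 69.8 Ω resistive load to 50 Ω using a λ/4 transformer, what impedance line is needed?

Z_qwt = √(Z_0·R_L) = √(50 × 69.8) = √3490

Z_qwt ≈ 59.1 Ω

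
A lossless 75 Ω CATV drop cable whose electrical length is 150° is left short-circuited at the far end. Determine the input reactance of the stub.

X_in ≈ -43.3 Ω (capacitive)

tan(βl) = -0.577
For a short-circuited stub, Z_in = jZ_0·tan(βl)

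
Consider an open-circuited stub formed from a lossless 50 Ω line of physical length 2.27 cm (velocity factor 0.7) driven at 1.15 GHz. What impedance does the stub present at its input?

Z_in ≈ −j50.4 Ω

λ = v/f = 0.7·c / 1.15 GHz = 0.183 m
βl = 2π·l/λ = 2π × 0.124 = 44.8°
tan(βl) = 0.991
For an open-circuited stub, Z_in = −jZ_0·cot(βl) = −jZ_0/tan(βl)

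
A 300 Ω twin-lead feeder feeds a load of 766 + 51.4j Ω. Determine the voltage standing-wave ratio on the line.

Γ = (Z_L − Z_0)/(Z_L + Z_0) = (466 + j51.4)/(1066 + j51.4)
|Γ| = 469/1070 = 0.439
VSWR = (1 + |Γ|)/(1 − |Γ|) = 1.44/0.561

VSWR ≈ 2.57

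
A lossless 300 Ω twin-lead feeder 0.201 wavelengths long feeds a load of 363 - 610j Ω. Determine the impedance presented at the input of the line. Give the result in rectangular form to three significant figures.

βl = 2π × 0.201 = 72.4°
tan(βl) = tan(72.4°) = 3.14
Z_in = Z_0·(Z_L + jZ_0·tanβl)/(Z_0 + jZ_L·tanβl)
     = 300·(363 + j333)/(2220 + j1140)

Z_in ≈ 57.2 + j15.7 Ω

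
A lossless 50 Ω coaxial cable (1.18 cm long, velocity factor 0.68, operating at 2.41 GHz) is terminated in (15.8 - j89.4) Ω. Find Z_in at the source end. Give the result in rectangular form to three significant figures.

Z_in ≈ 3.84 − j9.82 Ω

λ = v/f = 0.68·c / 2.41 GHz = 0.0846 m
βl = 2π·l/λ = 2π × 0.139 = 50.2°
tan(βl) = tan(50.2°) = 1.2
Z_in = Z_0·(Z_L + jZ_0·tanβl)/(Z_0 + jZ_L·tanβl)
     = 50·(15.8 − j29.4)/(157 + j19)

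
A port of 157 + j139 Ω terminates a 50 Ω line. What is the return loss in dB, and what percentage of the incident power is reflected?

Γ = (107 + j139)/(207 + j139), |Γ| = 0.704
RL = −20·log₁₀(0.704) = 3.05 dB
P_refl/P_inc = |Γ|² = 0.495

RL ≈ 3.05 dB; 49.5% of incident power reflected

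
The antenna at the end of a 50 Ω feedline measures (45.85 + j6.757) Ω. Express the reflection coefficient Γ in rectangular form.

Γ = (Z_L − Z_0)/(Z_L + Z_0) = (-4.15 + j6.757)/(95.85 + j6.757)

Γ ≈ -0.0381 + j0.0732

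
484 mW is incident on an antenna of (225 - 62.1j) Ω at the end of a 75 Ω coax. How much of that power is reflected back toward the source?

P_reflected ≈ 136 mW

|Γ| = |(150 − j62.1)/(300 − j62.1)| = 0.53
|Γ|² = 0.281
P_refl = |Γ|²·P_inc = 136 mW, P_del = (1 − |Γ|²)·P_inc = 348 mW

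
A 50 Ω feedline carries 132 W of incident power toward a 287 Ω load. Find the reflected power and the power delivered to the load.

Γ = (287 − 50)/(287 + 50) = 0.703
|Γ|² = 0.495
P_refl = |Γ|²·P_inc = 65.3 W, P_del = (1 − |Γ|²)·P_inc = 66.7 W

P_reflected ≈ 65.3 W; P_delivered ≈ 66.7 W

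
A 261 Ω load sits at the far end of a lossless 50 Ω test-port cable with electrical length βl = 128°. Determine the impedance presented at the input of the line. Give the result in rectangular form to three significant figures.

Z_in ≈ 15.1 + j36.8 Ω

tan(βl) = tan(128°) = -1.28
Z_in = Z_0·(Z_L + jZ_0·tanβl)/(Z_0 + jZ_L·tanβl)
     = 50·(261 − j64)/(50 − j334)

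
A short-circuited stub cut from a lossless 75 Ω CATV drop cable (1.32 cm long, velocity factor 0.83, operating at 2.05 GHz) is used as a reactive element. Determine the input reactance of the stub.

λ = v/f = 0.83·c / 2.05 GHz = 0.121 m
βl = 2π·l/λ = 2π × 0.109 = 39.1°
tan(βl) = 0.813
For a short-circuited stub, Z_in = jZ_0·tan(βl)

X_in ≈ 61 Ω (inductive)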